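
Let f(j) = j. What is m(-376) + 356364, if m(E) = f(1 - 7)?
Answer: 356358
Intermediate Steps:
m(E) = -6 (m(E) = 1 - 7 = -6)
m(-376) + 356364 = -6 + 356364 = 356358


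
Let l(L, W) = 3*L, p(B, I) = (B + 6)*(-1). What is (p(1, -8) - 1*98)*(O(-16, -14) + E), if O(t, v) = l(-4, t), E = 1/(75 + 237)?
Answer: 131005/104 ≈ 1259.7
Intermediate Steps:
E = 1/312 ≈ 0.0032051
p(B, I) = -6 - B (p(B, I) = (6 + B)*(-1) = -6 - B)
O(t, v) = -12 (O(t, v) = 3*(-4) = -12)
(p(1, -8) - 1*98)*(O(-16, -14) + E) = ((-6 - 1*1) - 1*98)*(-12 + 1/312) = ((-6 - 1) - 98)*(-3743/312) = (-7 - 98)*(-3743/312) = -105*(-3743/312) = 131005/104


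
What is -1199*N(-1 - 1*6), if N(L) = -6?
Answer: 7194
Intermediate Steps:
-1199*N(-1 - 1*6) = -1199*(-6) = 7194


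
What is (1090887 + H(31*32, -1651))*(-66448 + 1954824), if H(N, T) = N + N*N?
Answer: 3920160938568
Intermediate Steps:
H(N, T) = N + N**2
(1090887 + H(31*32, -1651))*(-66448 + 1954824) = (1090887 + (31*32)*(1 + 31*32))*(-66448 + 1954824) = (1090887 + 992*(1 + 992))*1888376 = (1090887 + 992*993)*1888376 = (1090887 + 985056)*1888376 = 2075943*1888376 = 3920160938568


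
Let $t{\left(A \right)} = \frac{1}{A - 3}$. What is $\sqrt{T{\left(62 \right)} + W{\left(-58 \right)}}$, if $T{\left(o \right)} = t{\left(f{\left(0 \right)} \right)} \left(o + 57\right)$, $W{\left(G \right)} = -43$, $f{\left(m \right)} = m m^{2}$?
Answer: $\frac{2 i \sqrt{186}}{3} \approx 9.0921 i$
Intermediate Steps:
$f{\left(m \right)} = m^{3}$
$t{\left(A \right)} = \frac{1}{-3 + A}$
$T{\left(o \right)} = -19 - \frac{o}{3}$ ($T{\left(o \right)} = \frac{o + 57}{-3 + 0^{3}} = \frac{57 + o}{-3 + 0} = \frac{57 + o}{-3} = - \frac{57 + o}{3} = -19 - \frac{o}{3}$)
$\sqrt{T{\left(62 \right)} + W{\left(-58 \right)}} = \sqrt{\left(-19 - \frac{62}{3}\right) - 43} = \sqrt{- \frac{119}{3} - 43} = \sqrt{- \frac{248}{3}} = \frac{2 i \sqrt{186}}{3}$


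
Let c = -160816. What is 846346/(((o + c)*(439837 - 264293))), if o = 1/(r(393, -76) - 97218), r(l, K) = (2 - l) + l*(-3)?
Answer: -10451103581/348601660810487 ≈ -2.9980e-5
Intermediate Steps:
r(l, K) = 2 - 4*l (r(l, K) = (2 - l) - 3*l = 2 - 4*l)
o = -1/98788 (o = 1/((2 - 4*393) - 97218) = 1/((2 - 1572) - 97218) = 1/(-1570 - 97218) = 1/(-98788) = -1/98788 ≈ -1.0123e-5)
846346/(((o + c)*(439837 - 264293))) = 846346/(((-1/98788 - 160816)*(439837 - 264293))) = 846346/((-15886691009/98788*175544)) = 846346/(-697203321620974/24697) = 846346*(-24697/697203321620974) = -10451103581/348601660810487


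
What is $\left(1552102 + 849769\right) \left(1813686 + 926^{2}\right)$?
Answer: $6415786544102$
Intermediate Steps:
$\left(1552102 + 849769\right) \left(1813686 + 926^{2}\right) = 2401871 \left(1813686 + 857476\right) = 2401871 \cdot 2671162 = 6415786544102$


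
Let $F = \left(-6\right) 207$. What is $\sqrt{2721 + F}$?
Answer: $\sqrt{1479} \approx 38.458$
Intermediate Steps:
$F = -1242$
$\sqrt{2721 + F} = \sqrt{2721 - 1242} = \sqrt{1479}$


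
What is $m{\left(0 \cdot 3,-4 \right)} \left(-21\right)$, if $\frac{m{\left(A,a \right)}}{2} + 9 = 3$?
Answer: $252$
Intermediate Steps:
$m{\left(A,a \right)} = -12$ ($m{\left(A,a \right)} = -18 + 2 \cdot 3 = -18 + 6 = -12$)
$m{\left(0 \cdot 3,-4 \right)} \left(-21\right) = \left(-12\right) \left(-21\right) = 252$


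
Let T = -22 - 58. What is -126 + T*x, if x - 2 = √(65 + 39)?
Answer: -286 - 160*√26 ≈ -1101.8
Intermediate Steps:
T = -80
x = 2 + 2*√26 (x = 2 + √(65 + 39) = 2 + √104 = 2 + 2*√26 ≈ 12.198)
-126 + T*x = -126 - 80*(2 + 2*√26) = -126 + (-160 - 160*√26) = -286 - 160*√26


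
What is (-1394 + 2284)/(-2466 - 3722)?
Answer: -445/3094 ≈ -0.14383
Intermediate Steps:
(-1394 + 2284)/(-2466 - 3722) = 890/(-6188) = 890*(-1/6188) = -445/3094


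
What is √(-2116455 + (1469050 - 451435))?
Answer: 2*I*√274710 ≈ 1048.3*I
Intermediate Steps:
√(-2116455 + (1469050 - 451435)) = √(-2116455 + 1017615) = √(-1098840) = 2*I*√274710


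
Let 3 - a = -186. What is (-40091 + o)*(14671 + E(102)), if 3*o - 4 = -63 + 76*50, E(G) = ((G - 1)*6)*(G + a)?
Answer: -7419864348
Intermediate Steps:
a = 189 (a = 3 - 1*(-186) = 3 + 186 = 189)
E(G) = (-6 + 6*G)*(189 + G) (E(G) = ((G - 1)*6)*(G + 189) = ((-1 + G)*6)*(189 + G) = (-6 + 6*G)*(189 + G))
o = 1247 (o = 4/3 + (-63 + 76*50)/3 = 4/3 + (-63 + 3800)/3 = 4/3 + (1/3)*3737 = 4/3 + 3737/3 = 1247)
(-40091 + o)*(14671 + E(102)) = (-40091 + 1247)*(14671 + (-1134 + 6*102**2 + 1128*102)) = -38844*(14671 + (-1134 + 6*10404 + 115056)) = -38844*(14671 + (-1134 + 62424 + 115056)) = -38844*(14671 + 176346) = -38844*191017 = -7419864348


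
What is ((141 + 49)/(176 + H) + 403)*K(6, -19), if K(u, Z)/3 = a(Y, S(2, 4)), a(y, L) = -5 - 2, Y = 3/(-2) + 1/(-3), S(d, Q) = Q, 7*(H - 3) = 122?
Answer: -2332911/275 ≈ -8483.3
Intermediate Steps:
H = 143/7 (H = 3 + (1/7)*122 = 3 + 122/7 = 143/7 ≈ 20.429)
Y = -11/6 (Y = 3*(-1/2) + 1*(-1/3) = -3/2 - 1/3 = -11/6 ≈ -1.8333)
a(y, L) = -7
K(u, Z) = -21 (K(u, Z) = 3*(-7) = -21)
((141 + 49)/(176 + H) + 403)*K(6, -19) = ((141 + 49)/(176 + 143/7) + 403)*(-21) = (190/(1375/7) + 403)*(-21) = (190*(7/1375) + 403)*(-21) = (266/275 + 403)*(-21) = (111091/275)*(-21) = -2332911/275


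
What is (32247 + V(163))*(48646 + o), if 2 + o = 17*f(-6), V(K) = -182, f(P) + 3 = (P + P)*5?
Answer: 1525428245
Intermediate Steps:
f(P) = -3 + 10*P (f(P) = -3 + (P + P)*5 = -3 + (2*P)*5 = -3 + 10*P)
o = -1073 (o = -2 + 17*(-3 + 10*(-6)) = -2 + 17*(-3 - 60) = -2 + 17*(-63) = -2 - 1071 = -1073)
(32247 + V(163))*(48646 + o) = (32247 - 182)*(48646 - 1073) = 32065*47573 = 1525428245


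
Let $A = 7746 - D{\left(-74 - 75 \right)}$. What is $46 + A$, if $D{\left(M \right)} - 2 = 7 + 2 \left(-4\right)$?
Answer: $7791$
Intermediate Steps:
$D{\left(M \right)} = 1$ ($D{\left(M \right)} = 2 + \left(7 + 2 \left(-4\right)\right) = 2 + \left(7 - 8\right) = 2 - 1 = 1$)
$A = 7745$ ($A = 7746 - 1 = 7745$)
$46 + A = 46 + 7745 = 7791$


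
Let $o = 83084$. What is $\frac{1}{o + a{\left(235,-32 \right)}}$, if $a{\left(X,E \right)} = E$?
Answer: $\frac{1}{83052} \approx 1.2041 \cdot 10^{-5}$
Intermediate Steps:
$\frac{1}{o + a{\left(235,-32 \right)}} = \frac{1}{83084 - 32} = \frac{1}{83052}$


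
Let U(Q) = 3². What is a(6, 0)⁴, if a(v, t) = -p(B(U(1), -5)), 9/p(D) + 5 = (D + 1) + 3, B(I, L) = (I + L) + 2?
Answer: 6561/625 ≈ 10.498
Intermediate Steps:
U(Q) = 9
B(I, L) = 2 + I + L
p(D) = 9/(-1 + D) (p(D) = 9/(-5 + ((D + 1) + 3)) = 9/(-5 + ((1 + D) + 3)) = 9/(-5 + (4 + D)) = 9/(-1 + D))
a(v, t) = -9/5 (a(v, t) = -9/(-1 + (2 + 9 - 5)) = -9/(-1 + 6) = -9/5)
a(6, 0)⁴ = (-9/5)⁴ = 6561/625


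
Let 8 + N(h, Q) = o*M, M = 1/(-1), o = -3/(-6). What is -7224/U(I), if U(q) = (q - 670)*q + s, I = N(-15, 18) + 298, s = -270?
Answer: 9632/147233 ≈ 0.065420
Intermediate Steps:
o = ½ (o = -3*(-⅙) = ½ ≈ 0.50000)
M = -1
N(h, Q) = -17/2 (N(h, Q) = -8 + (½)*(-1) = -8 - ½ = -17/2)
I = 579/2 (I = -17/2 + 298 = 579/2 ≈ 289.50)
U(q) = -270 + q*(-670 + q) (U(q) = (q - 670)*q - 270 = (-670 + q)*q - 270 = q*(-670 + q) - 270 = -270 + q*(-670 + q))
-7224/U(I) = -7224/(-270 + (579/2)² - 670*579/2) = -7224/(-270 + 335241/4 - 193965) = -7224/(-441699/4) = -7224*(-4/441699) = 9632/147233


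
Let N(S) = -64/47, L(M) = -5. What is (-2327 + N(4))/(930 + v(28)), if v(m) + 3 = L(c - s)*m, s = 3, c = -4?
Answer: -109433/36989 ≈ -2.9585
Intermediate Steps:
N(S) = -64/47 (N(S) = -64*1/47 = -64/47)
v(m) = -3 - 5*m
(-2327 + N(4))/(930 + v(28)) = (-2327 - 64/47)/(930 + (-3 - 5*28)) = -109433/(47*(930 + (-3 - 140))) = -109433/(47*(930 - 143)) = -109433/47/787 = -109433/47*1/787 = -109433/36989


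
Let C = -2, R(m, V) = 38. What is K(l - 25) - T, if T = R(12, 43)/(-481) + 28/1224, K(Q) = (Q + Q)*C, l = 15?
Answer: 5895701/147186 ≈ 40.056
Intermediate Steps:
K(Q) = -4*Q (K(Q) = (Q + Q)*(-2) = (2*Q)*(-2) = -4*Q)
T = -8261/147186 (T = 38/(-481) + 28/1224 = 38*(-1/481) + 28*(1/1224) = -38/481 + 7/306 = -8261/147186 ≈ -0.056126)
K(l - 25) - T = -4*(15 - 25) - 1*(-8261/147186) = -4*(-10) + 8261/147186 = 40 + 8261/147186 = 5895701/147186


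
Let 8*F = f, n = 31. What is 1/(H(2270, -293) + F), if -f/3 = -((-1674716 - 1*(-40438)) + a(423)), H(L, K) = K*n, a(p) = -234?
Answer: -1/622025 ≈ -1.6077e-6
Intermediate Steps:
H(L, K) = 31*K (H(L, K) = K*31 = 31*K)
f = -4903536 (f = -(-3)*((-1674716 - 1*(-40438)) - 234) = -(-3)*((-1674716 + 40438) - 234) = -(-3)*(-1634278 - 234) = -(-3)*(-1634512) = -3*1634512 = -4903536)
F = -612942 (F = (⅛)*(-4903536) = -612942)
1/(H(2270, -293) + F) = 1/(31*(-293) - 612942) = 1/(-9083 - 612942) = 1/(-622025) = -1/622025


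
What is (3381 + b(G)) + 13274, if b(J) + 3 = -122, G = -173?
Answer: 16530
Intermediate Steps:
b(J) = -125 (b(J) = -3 - 122 = -125)
(3381 + b(G)) + 13274 = (3381 - 125) + 13274 = 3256 + 13274 = 16530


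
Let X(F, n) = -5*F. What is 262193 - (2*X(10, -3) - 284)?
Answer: 262577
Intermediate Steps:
262193 - (2*X(10, -3) - 284) = 262193 - (2*(-5*10) - 284) = 262193 - (2*(-50) - 284) = 262193 - (-100 - 284) = 262193 - 1*(-384) = 262193 + 384 = 262577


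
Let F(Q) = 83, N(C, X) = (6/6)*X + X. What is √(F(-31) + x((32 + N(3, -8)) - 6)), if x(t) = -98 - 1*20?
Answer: I*√35 ≈ 5.9161*I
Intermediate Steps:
N(C, X) = 2*X (N(C, X) = (6*(⅙))*X + X = 1*X + X = X + X = 2*X)
x(t) = -118 (x(t) = -98 - 20 = -118)
√(F(-31) + x((32 + N(3, -8)) - 6)) = √(83 - 118) = √(-35) = I*√35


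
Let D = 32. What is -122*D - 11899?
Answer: -15803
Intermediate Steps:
-122*D - 11899 = -122*32 - 11899 = -3904 - 11899 = -15803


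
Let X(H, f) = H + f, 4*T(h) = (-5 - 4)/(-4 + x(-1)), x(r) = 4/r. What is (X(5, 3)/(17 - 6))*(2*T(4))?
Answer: 9/22 ≈ 0.40909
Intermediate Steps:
T(h) = 9/32 (T(h) = ((-5 - 4)/(-4 + 4/(-1)))/4 = (-9/(-4 + 4*(-1)))/4 = (-9/(-4 - 4))/4 = (-9/(-8))/4 = (-9*(-1/8))/4 = (1/4)*(9/8) = 9/32)
(X(5, 3)/(17 - 6))*(2*T(4)) = ((5 + 3)/(17 - 6))*(2*(9/32)) = (8/11)*(9/16) = 9/22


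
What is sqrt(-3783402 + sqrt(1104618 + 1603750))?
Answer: sqrt(-3783402 + 4*sqrt(169273)) ≈ 1944.7*I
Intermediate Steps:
sqrt(-3783402 + sqrt(1104618 + 1603750)) = sqrt(-3783402 + sqrt(2708368)) = sqrt(-3783402 + 4*sqrt(169273))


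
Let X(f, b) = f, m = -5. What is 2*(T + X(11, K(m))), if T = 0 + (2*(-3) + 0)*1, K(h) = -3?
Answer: 10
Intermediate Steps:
T = -6 (T = 0 + (-6 + 0)*1 = 0 - 6*1 = 0 - 6 = -6)
2*(T + X(11, K(m))) = 2*(-6 + 11) = 2*5 = 10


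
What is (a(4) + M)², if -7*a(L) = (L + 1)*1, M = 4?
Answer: 529/49 ≈ 10.796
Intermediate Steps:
a(L) = -⅐ - L/7 (a(L) = -(L + 1)/7 = -(1 + L)/7 = -⅐ - L/7)
(a(4) + M)² = ((-⅐ - ⅐*4) + 4)² = ((-⅐ - 4/7) + 4)² = (-5/7 + 4)² = (23/7)² = 529/49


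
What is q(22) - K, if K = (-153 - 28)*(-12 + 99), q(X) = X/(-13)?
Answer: 204689/13 ≈ 15745.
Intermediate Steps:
q(X) = -X/13 (q(X) = X*(-1/13) = -X/13)
K = -15747 (K = -181*87 = -15747)
q(22) - K = -1/13*22 - 1*(-15747) = -22/13 + 15747 = 204689/13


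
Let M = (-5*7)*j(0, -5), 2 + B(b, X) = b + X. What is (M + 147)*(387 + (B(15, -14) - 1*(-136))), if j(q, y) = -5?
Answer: 168084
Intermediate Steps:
B(b, X) = -2 + X + b (B(b, X) = -2 + (b + X) = -2 + (X + b) = -2 + X + b)
M = 175 (M = -5*7*(-5) = -35*(-5) = 175)
(M + 147)*(387 + (B(15, -14) - 1*(-136))) = (175 + 147)*(387 + ((-2 - 14 + 15) - 1*(-136))) = 322*(387 + (-1 + 136)) = 322*(387 + 135) = 322*522 = 168084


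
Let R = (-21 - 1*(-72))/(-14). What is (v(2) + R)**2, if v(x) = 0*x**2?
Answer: 2601/196 ≈ 13.270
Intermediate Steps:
R = -51/14 (R = (-21 + 72)*(-1/14) = 51*(-1/14) = -51/14 ≈ -3.6429)
v(x) = 0
(v(2) + R)**2 = (0 - 51/14)**2 = (-51/14)**2 = 2601/196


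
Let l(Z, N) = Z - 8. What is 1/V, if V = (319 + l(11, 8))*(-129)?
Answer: -1/41538 ≈ -2.4074e-5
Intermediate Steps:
l(Z, N) = -8 + Z
V = -41538 (V = (319 + (-8 + 11))*(-129) = (319 + 3)*(-129) = 322*(-129) = -41538)
1/V = 1/(-41538) = -1/41538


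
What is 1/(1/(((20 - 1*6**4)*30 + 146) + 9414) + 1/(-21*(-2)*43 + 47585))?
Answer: -1418509520/20671 ≈ -68623.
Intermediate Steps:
1/(1/(((20 - 1*6**4)*30 + 146) + 9414) + 1/(-21*(-2)*43 + 47585)) = 1/(1/(((20 - 1*1296)*30 + 146) + 9414) + 1/(42*43 + 47585)) = 1/(1/(((20 - 1296)*30 + 146) + 9414) + 1/(1806 + 47585)) = 1/(1/((-1276*30 + 146) + 9414) + 1/49391) = 1/(1/((-38280 + 146) + 9414) + 1/49391) = 1/(1/(-38134 + 9414) + 1/49391) = 1/(1/(-28720) + 1/49391) = 1/(-1/28720 + 1/49391) = 1/(-20671/1418509520) = -1418509520/20671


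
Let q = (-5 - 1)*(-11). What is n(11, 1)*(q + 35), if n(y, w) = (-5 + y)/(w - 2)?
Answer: -606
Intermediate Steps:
n(y, w) = (-5 + y)/(-2 + w)
q = 66 (q = -6*(-11) = 66)
n(11, 1)*(q + 35) = ((-5 + 11)/(-2 + 1))*(66 + 35) = (6/(-1))*101 = -1*6*101 = -6*101 = -606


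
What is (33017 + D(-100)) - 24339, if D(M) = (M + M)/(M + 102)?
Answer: 8578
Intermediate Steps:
D(M) = 2*M/(102 + M) (D(M) = (2*M)/(102 + M) = 2*M/(102 + M))
(33017 + D(-100)) - 24339 = (33017 + 2*(-100)/(102 - 100)) - 24339 = (33017 + 2*(-100)/2) - 24339 = (33017 + 2*(-100)*(1/2)) - 24339 = (33017 - 100) - 24339 = 32917 - 24339 = 8578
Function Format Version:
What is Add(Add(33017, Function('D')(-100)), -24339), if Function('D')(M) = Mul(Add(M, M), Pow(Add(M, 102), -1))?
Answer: 8578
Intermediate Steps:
Function('D')(M) = Mul(2, M, Pow(Add(102, M), -1)) (Function('D')(M) = Mul(Mul(2, M), Pow(Add(102, M), -1)) = Mul(2, M, Pow(Add(102, M), -1)))
Add(Add(33017, Function('D')(-100)), -24339) = Add(Add(33017, Mul(2, -100, Pow(Add(102, -100), -1))), -24339) = Add(Add(33017, Mul(2, -100, Pow(2, -1))), -24339) = Add(Add(33017, Mul(2, -100, Rational(1, 2))), -24339) = Add(Add(33017, -100), -24339) = Add(32917, -24339) = 8578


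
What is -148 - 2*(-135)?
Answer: 122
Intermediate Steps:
-148 - 2*(-135) = -148 + 270 = 122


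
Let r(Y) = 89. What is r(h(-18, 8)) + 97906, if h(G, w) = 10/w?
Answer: 97995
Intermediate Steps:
r(h(-18, 8)) + 97906 = 89 + 97906 = 97995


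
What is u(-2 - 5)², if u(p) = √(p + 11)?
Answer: 4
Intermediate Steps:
u(p) = √(11 + p)
u(-2 - 5)² = (√(11 + (-2 - 5)))² = (√(11 - 7))² = (√4)² = 2² = 4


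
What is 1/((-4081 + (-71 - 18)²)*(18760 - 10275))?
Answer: 1/32582400 ≈ 3.0691e-8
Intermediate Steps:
1/((-4081 + (-71 - 18)²)*(18760 - 10275)) = 1/((-4081 + (-89)²)*8485) = 1/((-4081 + 7921)*8485) = 1/(3840*8485) = 1/32582400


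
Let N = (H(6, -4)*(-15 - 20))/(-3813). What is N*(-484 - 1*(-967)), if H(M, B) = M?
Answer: 33810/1271 ≈ 26.601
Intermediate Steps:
N = 70/1271 (N = (6*(-15 - 20))/(-3813) = (6*(-35))*(-1/3813) = -210*(-1/3813) = 70/1271 ≈ 0.055075)
N*(-484 - 1*(-967)) = 70*(-484 - 1*(-967))/1271 = 70*(-484 + 967)/1271 = (70/1271)*483 = 33810/1271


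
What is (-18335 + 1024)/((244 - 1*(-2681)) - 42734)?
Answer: 2473/5687 ≈ 0.43485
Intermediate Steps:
(-18335 + 1024)/((244 - 1*(-2681)) - 42734) = -17311/((244 + 2681) - 42734) = -17311/(2925 - 42734) = -17311/(-39809) = -17311*(-1/39809) = 2473/5687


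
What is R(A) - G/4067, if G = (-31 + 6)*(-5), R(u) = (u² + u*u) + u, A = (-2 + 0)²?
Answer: 146287/4067 ≈ 35.969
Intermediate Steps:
A = 4 (A = (-2)² = 4)
R(u) = u + 2*u² (R(u) = (u² + u²) + u = 2*u² + u = u + 2*u²)
G = 125 (G = -25*(-5) = 125)
R(A) - G/4067 = 4*(1 + 2*4) - 125/4067 = 4*(1 + 8) - 125/4067 = 4*9 - 1*125/4067 = 36 - 125/4067 = 146287/4067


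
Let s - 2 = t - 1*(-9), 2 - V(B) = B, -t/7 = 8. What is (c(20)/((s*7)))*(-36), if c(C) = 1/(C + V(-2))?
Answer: 1/210 ≈ 0.0047619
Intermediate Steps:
t = -56 (t = -7*8 = -56)
V(B) = 2 - B
c(C) = 1/(4 + C) (c(C) = 1/(C + (2 - 1*(-2))) = 1/(C + (2 + 2)) = 1/(C + 4) = 1/(4 + C))
s = -45 (s = 2 + (-56 - 1*(-9)) = 2 + (-56 + 9) = 2 - 47 = -45)
(c(20)/((s*7)))*(-36) = (1/((4 + 20)*((-45*7))))*(-36) = (1/(24*(-315)))*(-36) = ((1/24)*(-1/315))*(-36) = -1/7560*(-36) = 1/210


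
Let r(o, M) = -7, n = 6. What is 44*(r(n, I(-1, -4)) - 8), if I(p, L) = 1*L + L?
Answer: -660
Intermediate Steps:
I(p, L) = 2*L (I(p, L) = L + L = 2*L)
44*(r(n, I(-1, -4)) - 8) = 44*(-7 - 8) = 44*(-15) = -660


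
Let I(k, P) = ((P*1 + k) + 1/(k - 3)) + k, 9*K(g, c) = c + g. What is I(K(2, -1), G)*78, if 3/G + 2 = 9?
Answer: 499/21 ≈ 23.762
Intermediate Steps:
G = 3/7 (G = 3/(-2 + 9) = 3/7 ≈ 0.42857)
K(g, c) = c/9 + g/9 (K(g, c) = (c + g)/9 = c/9 + g/9)
I(k, P) = P + 1/(-3 + k) + 2*k (I(k, P) = ((P + k) + 1/(-3 + k)) + k = (P + k + 1/(-3 + k)) + k = P + 1/(-3 + k) + 2*k)
I(K(2, -1), G)*78 = ((1 - 6*((⅑)*(-1) + (⅑)*2) - 3*3/7 + 2*((⅑)*(-1) + (⅑)*2)² + 3*((⅑)*(-1) + (⅑)*2)/7)/(-3 + ((⅑)*(-1) + (⅑)*2)))*78 = ((1 - 6*(-⅑ + 2/9) - 9/7 + 2*(-⅑ + 2/9)² + 3*(-⅑ + 2/9)/7)/(-3 + (-⅑ + 2/9)))*78 = ((1 - 6*⅑ - 9/7 + 2*(⅑)² + (3/7)*(⅑))/(-3 + ⅑))*78 = ((1 - ⅔ - 9/7 + 2*(1/81) + 1/21)/(-26/9))*78 = -9*(1 - ⅔ - 9/7 + 2/81 + 1/21)/26*78 = -9/26*(-499/567)*78 = (499/1638)*78 = 499/21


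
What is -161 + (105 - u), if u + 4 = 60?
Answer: -112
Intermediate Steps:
u = 56 (u = -4 + 60 = 56)
-161 + (105 - u) = -161 + (105 - 1*56) = -161 + (105 - 56) = -161 + 49 = -112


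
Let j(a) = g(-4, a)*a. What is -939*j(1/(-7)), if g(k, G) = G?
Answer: -939/49 ≈ -19.163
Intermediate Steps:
j(a) = a**2 (j(a) = a*a = a**2)
-939*j(1/(-7)) = -939*(1/(-7))**2 = -939*(1*(-1/7))**2 = -939*(-1/7)**2 = -939*1/49 = -939/49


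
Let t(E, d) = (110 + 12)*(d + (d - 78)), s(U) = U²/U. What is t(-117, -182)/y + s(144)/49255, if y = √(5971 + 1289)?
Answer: 144/49255 - 26962*√15/165 ≈ -632.87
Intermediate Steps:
s(U) = U
t(E, d) = -9516 + 244*d (t(E, d) = 122*(d + (-78 + d)) = 122*(-78 + 2*d) = -9516 + 244*d)
y = 22*√15 (y = √7260 = 22*√15 ≈ 85.206)
t(-117, -182)/y + s(144)/49255 = (-9516 + 244*(-182))/((22*√15)) + 144/49255 = (-9516 - 44408)*(√15/330) + 144*(1/49255) = -26962*√15/165 + 144/49255 = 144/49255 - 26962*√15/165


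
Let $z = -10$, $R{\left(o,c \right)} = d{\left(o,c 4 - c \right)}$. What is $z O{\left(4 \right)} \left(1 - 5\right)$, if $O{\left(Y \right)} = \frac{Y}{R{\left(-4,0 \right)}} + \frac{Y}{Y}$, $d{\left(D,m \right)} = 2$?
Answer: $120$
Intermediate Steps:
$R{\left(o,c \right)} = 2$
$O{\left(Y \right)} = 1 + \frac{Y}{2}$ ($O{\left(Y \right)} = \frac{Y}{2} + \frac{Y}{Y} = Y \frac{1}{2} + 1 = \frac{Y}{2} + 1 = 1 + \frac{Y}{2}$)
$z O{\left(4 \right)} \left(1 - 5\right) = - 10 \left(1 + \frac{1}{2} \cdot 4\right) \left(1 - 5\right) = - 10 \left(1 + 2\right) \left(1 - 5\right) = \left(-10\right) 3 \left(-4\right) = \left(-30\right) \left(-4\right) = 120$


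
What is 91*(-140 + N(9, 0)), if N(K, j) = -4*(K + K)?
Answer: -19292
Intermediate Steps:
N(K, j) = -8*K
91*(-140 + N(9, 0)) = 91*(-140 - 8*9) = 91*(-140 - 72) = 91*(-212) = -19292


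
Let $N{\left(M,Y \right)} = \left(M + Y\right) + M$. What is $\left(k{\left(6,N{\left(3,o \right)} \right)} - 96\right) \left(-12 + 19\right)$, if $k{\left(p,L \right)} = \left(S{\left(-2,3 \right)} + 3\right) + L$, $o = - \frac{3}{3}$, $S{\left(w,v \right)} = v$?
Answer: $-595$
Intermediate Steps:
$o = -1$ ($o = \left(-3\right) \frac{1}{3} = -1$)
$N{\left(M,Y \right)} = Y + 2 M$
$k{\left(p,L \right)} = 6 + L$ ($k{\left(p,L \right)} = \left(3 + 3\right) + L = 6 + L$)
$\left(k{\left(6,N{\left(3,o \right)} \right)} - 96\right) \left(-12 + 19\right) = \left(\left(6 + \left(-1 + 2 \cdot 3\right)\right) - 96\right) \left(-12 + 19\right) = \left(\left(6 + \left(-1 + 6\right)\right) - 96\right) 7 = \left(\left(6 + 5\right) - 96\right) 7 = \left(11 - 96\right) 7 = \left(-85\right) 7 = -595$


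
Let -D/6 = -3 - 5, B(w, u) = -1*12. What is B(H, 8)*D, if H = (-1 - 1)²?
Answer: -576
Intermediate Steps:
H = 4 (H = (-2)² = 4)
B(w, u) = -12
D = 48 (D = -6*(-3 - 5) = -6*(-8) = 48)
B(H, 8)*D = -12*48 = -576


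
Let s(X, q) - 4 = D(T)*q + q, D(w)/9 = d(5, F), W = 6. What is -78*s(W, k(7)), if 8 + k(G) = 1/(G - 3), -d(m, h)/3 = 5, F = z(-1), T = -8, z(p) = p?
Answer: -81315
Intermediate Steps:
F = -1
d(m, h) = -15 (d(m, h) = -3*5 = -15)
D(w) = -135 (D(w) = 9*(-15) = -135)
k(G) = -8 + 1/(-3 + G) (k(G) = -8 + 1/(G - 3) = -8 + 1/(-3 + G))
s(X, q) = 4 - 134*q (s(X, q) = 4 + (-135*q + q) = 4 - 134*q)
-78*s(W, k(7)) = -78*(4 - 134*(25 - 8*7)/(-3 + 7)) = -78*(4 - 134*(25 - 56)/4) = -78*(4 - 67*(-31)/2) = -78*(4 - 134*(-31/4)) = -78*(4 + 2077/2) = -78*2085/2 = -81315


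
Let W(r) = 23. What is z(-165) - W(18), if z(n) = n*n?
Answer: 27202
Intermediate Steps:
z(n) = n²
z(-165) - W(18) = (-165)² - 1*23 = 27225 - 23 = 27202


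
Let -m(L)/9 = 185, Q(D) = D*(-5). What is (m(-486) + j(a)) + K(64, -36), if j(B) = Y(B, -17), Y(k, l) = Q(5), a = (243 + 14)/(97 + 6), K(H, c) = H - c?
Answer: -1590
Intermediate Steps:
Q(D) = -5*D
m(L) = -1665 (m(L) = -9*185 = -1665)
a = 257/103 ≈ 2.4951
Y(k, l) = -25 (Y(k, l) = -5*5 = -25)
j(B) = -25
(m(-486) + j(a)) + K(64, -36) = (-1665 - 25) + (64 - 1*(-36)) = -1690 + (64 + 36) = -1690 + 100 = -1590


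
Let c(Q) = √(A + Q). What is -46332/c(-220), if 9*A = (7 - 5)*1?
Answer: 69498*I*√1978/989 ≈ 3125.3*I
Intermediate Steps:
A = 2/9 (A = ((7 - 5)*1)/9 = (2*1)/9 = (⅑)*2 = 2/9 ≈ 0.22222)
c(Q) = √(2/9 + Q)
-46332/c(-220) = -46332*3/√(2 + 9*(-220)) = -46332*3/√(2 - 1980) = -46332*(-3*I*√1978/1978) = -(-69498)*I*√1978/989 = 69498*I*√1978/989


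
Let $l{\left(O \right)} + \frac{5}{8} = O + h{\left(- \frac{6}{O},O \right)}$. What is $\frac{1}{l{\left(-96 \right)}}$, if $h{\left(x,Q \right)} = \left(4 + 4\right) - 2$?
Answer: $- \frac{8}{725} \approx -0.011034$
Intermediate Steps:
$h{\left(x,Q \right)} = 6$ ($h{\left(x,Q \right)} = 8 - 2 = 6$)
$l{\left(O \right)} = \frac{43}{8} + O$ ($l{\left(O \right)} = - \frac{5}{8} + \left(O + 6\right) = - \frac{5}{8} + \left(6 + O\right) = \frac{43}{8} + O$)
$\frac{1}{l{\left(-96 \right)}} = \frac{1}{\frac{43}{8} - 96} = \frac{1}{- \frac{725}{8}} = - \frac{8}{725}$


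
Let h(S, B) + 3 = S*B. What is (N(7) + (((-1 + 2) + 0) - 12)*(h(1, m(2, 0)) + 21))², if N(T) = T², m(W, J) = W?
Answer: 29241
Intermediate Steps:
h(S, B) = -3 + B*S (h(S, B) = -3 + S*B = -3 + B*S)
(N(7) + (((-1 + 2) + 0) - 12)*(h(1, m(2, 0)) + 21))² = (7² + (((-1 + 2) + 0) - 12)*((-3 + 2*1) + 21))² = (49 + ((1 + 0) - 12)*((-3 + 2) + 21))² = (49 + (1 - 12)*(-1 + 21))² = (49 - 11*20)² = (49 - 220)² = (-171)² = 29241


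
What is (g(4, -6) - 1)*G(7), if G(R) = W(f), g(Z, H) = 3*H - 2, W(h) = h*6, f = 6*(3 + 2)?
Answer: -3780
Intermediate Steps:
f = 30 (f = 6*5 = 30)
W(h) = 6*h
g(Z, H) = -2 + 3*H
G(R) = 180 (G(R) = 6*30 = 180)
(g(4, -6) - 1)*G(7) = ((-2 + 3*(-6)) - 1)*180 = ((-2 - 18) - 1)*180 = (-20 - 1)*180 = -21*180 = -3780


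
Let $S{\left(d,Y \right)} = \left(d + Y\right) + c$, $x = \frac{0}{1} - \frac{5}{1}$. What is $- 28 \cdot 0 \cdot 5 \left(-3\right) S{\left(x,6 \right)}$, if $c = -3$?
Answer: $0$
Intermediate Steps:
$x = -5$ ($x = 0 \cdot 1 - 5 = 0 - 5 = -5$)
$S{\left(d,Y \right)} = -3 + Y + d$ ($S{\left(d,Y \right)} = \left(d + Y\right) - 3 = \left(Y + d\right) - 3 = -3 + Y + d$)
$- 28 \cdot 0 \cdot 5 \left(-3\right) S{\left(x,6 \right)} = - 28 \cdot 0 \cdot 5 \left(-3\right) \left(-3 + 6 - 5\right) = - 28 \cdot 0 \left(-3\right) \left(-2\right) = \left(-28\right) 0 \left(-2\right) = 0 \left(-2\right) = 0$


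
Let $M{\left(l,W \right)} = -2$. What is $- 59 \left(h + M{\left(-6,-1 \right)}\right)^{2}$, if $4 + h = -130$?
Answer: $-1091264$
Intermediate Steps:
$h = -134$ ($h = -4 - 130 = -134$)
$- 59 \left(h + M{\left(-6,-1 \right)}\right)^{2} = - 59 \left(-134 - 2\right)^{2} = - 59 \left(-136\right)^{2} = \left(-59\right) 18496 = -1091264$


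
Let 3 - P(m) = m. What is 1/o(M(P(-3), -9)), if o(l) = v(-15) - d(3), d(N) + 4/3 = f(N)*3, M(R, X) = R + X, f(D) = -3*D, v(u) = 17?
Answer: 3/136 ≈ 0.022059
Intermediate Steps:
P(m) = 3 - m
d(N) = -4/3 - 9*N (d(N) = -4/3 - 3*N*3 = -4/3 - 9*N)
o(l) = 136/3 (o(l) = 17 - (-4/3 - 9*3) = 17 - (-4/3 - 27) = 17 - 1*(-85/3) = 17 + 85/3 = 136/3)
1/o(M(P(-3), -9)) = 1/(136/3) = 3/136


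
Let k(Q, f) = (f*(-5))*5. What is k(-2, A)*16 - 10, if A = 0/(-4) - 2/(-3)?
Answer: -830/3 ≈ -276.67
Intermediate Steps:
A = ⅔ (A = 0*(-¼) - 2*(-⅓) = 0 + ⅔ = ⅔ ≈ 0.66667)
k(Q, f) = -25*f (k(Q, f) = -5*f*5 = -25*f)
k(-2, A)*16 - 10 = -25*⅔*16 - 10 = -50/3*16 - 10 = -800/3 - 10 = -830/3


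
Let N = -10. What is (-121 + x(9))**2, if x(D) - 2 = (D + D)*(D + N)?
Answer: 18769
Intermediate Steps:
x(D) = 2 + 2*D*(-10 + D) (x(D) = 2 + (D + D)*(D - 10) = 2 + (2*D)*(-10 + D) = 2 + 2*D*(-10 + D))
(-121 + x(9))**2 = (-121 + (2 - 20*9 + 2*9**2))**2 = (-121 + (2 - 180 + 2*81))**2 = (-121 + (2 - 180 + 162))**2 = (-121 - 16)**2 = (-137)**2 = 18769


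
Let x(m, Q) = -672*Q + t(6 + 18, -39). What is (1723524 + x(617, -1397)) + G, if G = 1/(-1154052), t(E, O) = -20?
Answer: 3072418790975/1154052 ≈ 2.6623e+6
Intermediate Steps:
x(m, Q) = -20 - 672*Q (x(m, Q) = -672*Q - 20 = -20 - 672*Q)
G = -1/1154052 ≈ -8.6651e-7
(1723524 + x(617, -1397)) + G = (1723524 + (-20 - 672*(-1397))) - 1/1154052 = (1723524 + (-20 + 938784)) - 1/1154052 = (1723524 + 938764) - 1/1154052 = 2662288 - 1/1154052 = 3072418790975/1154052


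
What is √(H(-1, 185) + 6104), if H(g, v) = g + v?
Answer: 4*√393 ≈ 79.297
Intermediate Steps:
√(H(-1, 185) + 6104) = √((-1 + 185) + 6104) = √(184 + 6104) = √6288 = 4*√393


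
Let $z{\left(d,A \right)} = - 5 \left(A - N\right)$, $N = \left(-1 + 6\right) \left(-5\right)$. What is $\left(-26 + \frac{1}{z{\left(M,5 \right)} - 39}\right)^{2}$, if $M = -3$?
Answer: $\frac{24157225}{35721} \approx 676.28$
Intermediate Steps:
$N = -25$ ($N = 5 \left(-5\right) = -25$)
$z{\left(d,A \right)} = -125 - 5 A$ ($z{\left(d,A \right)} = - 5 \left(A - -25\right) = - 5 \left(A + 25\right) = - 5 \left(25 + A\right) = -125 - 5 A$)
$\left(-26 + \frac{1}{z{\left(M,5 \right)} - 39}\right)^{2} = \left(-26 + \frac{1}{\left(-125 - 25\right) - 39}\right)^{2} = \left(-26 + \frac{1}{-150 - 39}\right)^{2} = \left(-26 + \frac{1}{-189}\right)^{2} = \left(-26 - \frac{1}{189}\right)^{2} = \left(- \frac{4915}{189}\right)^{2} = \frac{24157225}{35721}$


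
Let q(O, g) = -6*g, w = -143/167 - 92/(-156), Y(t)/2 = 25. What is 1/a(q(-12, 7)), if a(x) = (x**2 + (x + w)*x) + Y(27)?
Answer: 2171/7792142 ≈ 0.00027861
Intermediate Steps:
Y(t) = 50 (Y(t) = 2*25 = 50)
w = -1736/6513 (w = -143*1/167 - 92*(-1/156) = -143/167 + 23/39 = -1736/6513 ≈ -0.26654)
a(x) = 50 + x**2 + x*(-1736/6513 + x) (a(x) = (x**2 + (x - 1736/6513)*x) + 50 = (x**2 + (-1736/6513 + x)*x) + 50 = (x**2 + x*(-1736/6513 + x)) + 50 = 50 + x**2 + x*(-1736/6513 + x))
1/a(q(-12, 7)) = 1/(50 + 2*(-6*7)**2 - (-3472)*7/2171) = 1/(50 + 2*(-42)**2 - 1736/6513*(-42)) = 1/(50 + 2*1764 + 24304/2171) = 1/(50 + 3528 + 24304/2171) = 1/(7792142/2171) = 2171/7792142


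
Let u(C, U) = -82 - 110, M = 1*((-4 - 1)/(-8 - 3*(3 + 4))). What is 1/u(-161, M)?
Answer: -1/192 ≈ -0.0052083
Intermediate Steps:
M = 5/29 (M = 1*(-5/(-8 - 3*7)) = 1*(-5/(-8 - 21)) = 1*(-5/(-29)) = 1*(-5*(-1/29)) = 1*(5/29) = 5/29 ≈ 0.17241)
u(C, U) = -192
1/u(-161, M) = 1/(-192) = -1/192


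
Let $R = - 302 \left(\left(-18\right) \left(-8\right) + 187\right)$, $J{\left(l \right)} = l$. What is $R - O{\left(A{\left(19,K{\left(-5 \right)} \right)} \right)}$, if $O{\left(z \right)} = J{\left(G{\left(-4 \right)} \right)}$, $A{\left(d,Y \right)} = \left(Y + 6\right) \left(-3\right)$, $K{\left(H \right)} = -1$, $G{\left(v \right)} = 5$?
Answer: $-99967$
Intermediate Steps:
$A{\left(d,Y \right)} = -18 - 3 Y$ ($A{\left(d,Y \right)} = \left(6 + Y\right) \left(-3\right) = -18 - 3 Y$)
$O{\left(z \right)} = 5$
$R = -99962$ ($R = - 302 \left(144 + 187\right) = \left(-302\right) 331 = -99962$)
$R - O{\left(A{\left(19,K{\left(-5 \right)} \right)} \right)} = -99962 - 5 = -99967$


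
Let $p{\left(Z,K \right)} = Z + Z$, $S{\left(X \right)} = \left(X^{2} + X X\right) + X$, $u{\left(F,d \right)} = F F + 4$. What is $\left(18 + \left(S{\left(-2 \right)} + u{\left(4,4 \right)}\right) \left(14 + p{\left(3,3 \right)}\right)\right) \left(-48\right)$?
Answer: $-25824$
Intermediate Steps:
$u{\left(F,d \right)} = 4 + F^{2}$ ($u{\left(F,d \right)} = F^{2} + 4 = 4 + F^{2}$)
$S{\left(X \right)} = X + 2 X^{2}$ ($S{\left(X \right)} = \left(X^{2} + X^{2}\right) + X = 2 X^{2} + X = X + 2 X^{2}$)
$p{\left(Z,K \right)} = 2 Z$
$\left(18 + \left(S{\left(-2 \right)} + u{\left(4,4 \right)}\right) \left(14 + p{\left(3,3 \right)}\right)\right) \left(-48\right) = \left(18 + \left(- 2 \left(1 + 2 \left(-2\right)\right) + \left(4 + 4^{2}\right)\right) \left(14 + 2 \cdot 3\right)\right) \left(-48\right) = \left(18 + \left(- 2 \left(1 - 4\right) + \left(4 + 16\right)\right) \left(14 + 6\right)\right) \left(-48\right) = \left(18 + \left(\left(-2\right) \left(-3\right) + 20\right) 20\right) \left(-48\right) = \left(18 + \left(6 + 20\right) 20\right) \left(-48\right) = \left(18 + 26 \cdot 20\right) \left(-48\right) = \left(18 + 520\right) \left(-48\right) = 538 \left(-48\right) = -25824$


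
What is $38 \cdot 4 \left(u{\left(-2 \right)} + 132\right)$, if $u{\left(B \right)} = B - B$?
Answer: $20064$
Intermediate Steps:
$u{\left(B \right)} = 0$
$38 \cdot 4 \left(u{\left(-2 \right)} + 132\right) = 38 \cdot 4 \left(0 + 132\right) = 152 \cdot 132 = 20064$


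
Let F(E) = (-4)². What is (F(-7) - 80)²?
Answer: 4096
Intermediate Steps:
F(E) = 16
(F(-7) - 80)² = (16 - 80)² = (-64)² = 4096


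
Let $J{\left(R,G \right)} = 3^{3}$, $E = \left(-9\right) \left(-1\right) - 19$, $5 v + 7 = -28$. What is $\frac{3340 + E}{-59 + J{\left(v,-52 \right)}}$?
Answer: $- \frac{1665}{16} \approx -104.06$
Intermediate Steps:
$v = -7$ ($v = - \frac{7}{5} + \frac{1}{5} \left(-28\right) = - \frac{7}{5} - \frac{28}{5} = -7$)
$E = -10$ ($E = 9 - 19 = -10$)
$J{\left(R,G \right)} = 27$
$\frac{3340 + E}{-59 + J{\left(v,-52 \right)}} = \frac{3340 - 10}{-59 + 27} = \frac{3330}{-32} = 3330 \left(- \frac{1}{32}\right) = - \frac{1665}{16}$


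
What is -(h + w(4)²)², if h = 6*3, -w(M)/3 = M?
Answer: -26244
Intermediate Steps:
w(M) = -3*M
h = 18
-(h + w(4)²)² = -(18 + (-3*4)²)² = -(18 + (-12)²)² = -(18 + 144)² = -1*162² = -1*26244 = -26244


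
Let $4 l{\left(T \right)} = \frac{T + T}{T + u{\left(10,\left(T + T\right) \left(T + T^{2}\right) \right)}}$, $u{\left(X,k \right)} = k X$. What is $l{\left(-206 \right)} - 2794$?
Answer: $- \frac{4719630387}{1689202} \approx -2794.0$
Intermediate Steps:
$u{\left(X,k \right)} = X k$
$l{\left(T \right)} = \frac{T}{2 \left(T + 20 T \left(T + T^{2}\right)\right)}$ ($l{\left(T \right)} = \frac{\left(T + T\right) \frac{1}{T + 10 \left(T + T\right) \left(T + T^{2}\right)}}{4} = \frac{2 T \frac{1}{T + 10 \cdot 2 T \left(T + T^{2}\right)}}{4} = \frac{2 T \frac{1}{T + 20 T \left(T + T^{2}\right)}}{4} = \frac{T}{2 \left(T + 20 T \left(T + T^{2}\right)\right)}$)
$l{\left(-206 \right)} - 2794 = \frac{1}{2 \left(1 + 20 \left(-206\right) \left(1 - 206\right)\right)} - 2794 = \frac{1}{2 \left(1 + 20 \left(-206\right) \left(-205\right)\right)} - 2794 = \frac{1}{2 \left(1 + 844600\right)} - 2794 = \frac{1}{2 \cdot 844601} - 2794 = \frac{1}{2} \cdot \frac{1}{844601} - 2794 = \frac{1}{1689202} - 2794 = - \frac{4719630387}{1689202}$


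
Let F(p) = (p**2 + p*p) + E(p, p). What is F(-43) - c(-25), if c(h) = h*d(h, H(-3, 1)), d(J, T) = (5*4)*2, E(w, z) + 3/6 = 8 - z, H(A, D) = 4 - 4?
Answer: 9497/2 ≈ 4748.5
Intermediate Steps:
H(A, D) = 0
E(w, z) = 15/2 - z (E(w, z) = -1/2 + (8 - z) = 15/2 - z)
d(J, T) = 40 (d(J, T) = 20*2 = 40)
c(h) = 40*h (c(h) = h*40 = 40*h)
F(p) = 15/2 - p + 2*p**2 (F(p) = (p**2 + p*p) + (15/2 - p) = (p**2 + p**2) + (15/2 - p) = 2*p**2 + (15/2 - p) = 15/2 - p + 2*p**2)
F(-43) - c(-25) = (15/2 - 1*(-43) + 2*(-43)**2) - 40*(-25) = (15/2 + 43 + 2*1849) - 1*(-1000) = (15/2 + 43 + 3698) + 1000 = 7497/2 + 1000 = 9497/2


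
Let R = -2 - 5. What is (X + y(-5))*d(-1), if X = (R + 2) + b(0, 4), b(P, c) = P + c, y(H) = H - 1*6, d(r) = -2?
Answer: 24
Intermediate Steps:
y(H) = -6 + H (y(H) = H - 6 = -6 + H)
R = -7
X = -1 (X = (-7 + 2) + (0 + 4) = -5 + 4 = -1)
(X + y(-5))*d(-1) = (-1 + (-6 - 5))*(-2) = (-1 - 11)*(-2) = -12*(-2) = 24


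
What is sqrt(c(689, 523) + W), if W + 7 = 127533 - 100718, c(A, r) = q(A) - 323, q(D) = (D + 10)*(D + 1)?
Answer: sqrt(508795) ≈ 713.30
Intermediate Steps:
q(D) = (1 + D)*(10 + D) (q(D) = (10 + D)*(1 + D) = (1 + D)*(10 + D))
c(A, r) = -313 + A**2 + 11*A (c(A, r) = (10 + A**2 + 11*A) - 323 = -313 + A**2 + 11*A)
W = 26808 (W = -7 + (127533 - 100718) = -7 + 26815 = 26808)
sqrt(c(689, 523) + W) = sqrt((-313 + 689**2 + 11*689) + 26808) = sqrt((-313 + 474721 + 7579) + 26808) = sqrt(481987 + 26808) = sqrt(508795)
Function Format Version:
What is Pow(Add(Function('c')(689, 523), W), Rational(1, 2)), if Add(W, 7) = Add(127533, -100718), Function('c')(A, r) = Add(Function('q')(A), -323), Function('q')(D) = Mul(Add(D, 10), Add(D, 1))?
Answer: Pow(508795, Rational(1, 2)) ≈ 713.30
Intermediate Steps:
Function('q')(D) = Mul(Add(1, D), Add(10, D)) (Function('q')(D) = Mul(Add(10, D), Add(1, D)) = Mul(Add(1, D), Add(10, D)))
Function('c')(A, r) = Add(-313, Pow(A, 2), Mul(11, A)) (Function('c')(A, r) = Add(Add(10, Pow(A, 2), Mul(11, A)), -323) = Add(-313, Pow(A, 2), Mul(11, A)))
W = 26808 (W = Add(-7, Add(127533, -100718)) = Add(-7, 26815) = 26808)
Pow(Add(Function('c')(689, 523), W), Rational(1, 2)) = Pow(Add(Add(-313, Pow(689, 2), Mul(11, 689)), 26808), Rational(1, 2)) = Pow(Add(Add(-313, 474721, 7579), 26808), Rational(1, 2)) = Pow(Add(481987, 26808), Rational(1, 2)) = Pow(508795, Rational(1, 2))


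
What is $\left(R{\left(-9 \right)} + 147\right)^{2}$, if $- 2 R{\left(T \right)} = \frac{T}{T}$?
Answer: $\frac{85849}{4} \approx 21462.0$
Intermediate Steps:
$R{\left(T \right)} = - \frac{1}{2}$ ($R{\left(T \right)} = - \frac{T \frac{1}{T}}{2} = \left(- \frac{1}{2}\right) 1 = - \frac{1}{2}$)
$\left(R{\left(-9 \right)} + 147\right)^{2} = \left(- \frac{1}{2} + 147\right)^{2} = \left(\frac{293}{2}\right)^{2} = \frac{85849}{4}$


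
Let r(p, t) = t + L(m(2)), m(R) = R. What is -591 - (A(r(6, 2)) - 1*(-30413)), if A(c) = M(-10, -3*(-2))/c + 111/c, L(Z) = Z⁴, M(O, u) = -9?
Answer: -93029/3 ≈ -31010.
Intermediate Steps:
r(p, t) = 16 + t (r(p, t) = t + 2⁴ = t + 16 = 16 + t)
A(c) = 102/c (A(c) = -9/c + 111/c = 102/c)
-591 - (A(r(6, 2)) - 1*(-30413)) = -591 - (102/(16 + 2) - 1*(-30413)) = -591 - (102/18 + 30413) = -591 - (102*(1/18) + 30413) = -591 - (17/3 + 30413) = -591 - 1*91256/3 = -591 - 91256/3 = -93029/3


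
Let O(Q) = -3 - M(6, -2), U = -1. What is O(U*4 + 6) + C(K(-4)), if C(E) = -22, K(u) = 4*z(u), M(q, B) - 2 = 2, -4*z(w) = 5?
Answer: -29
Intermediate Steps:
z(w) = -5/4 (z(w) = -¼*5 = -5/4)
M(q, B) = 4 (M(q, B) = 2 + 2 = 4)
K(u) = -5 (K(u) = 4*(-5/4) = -5)
O(Q) = -7 (O(Q) = -3 - 1*4 = -3 - 4 = -7)
O(U*4 + 6) + C(K(-4)) = -7 - 22 = -29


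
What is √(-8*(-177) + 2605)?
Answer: √4021 ≈ 63.411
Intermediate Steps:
√(-8*(-177) + 2605) = √(1416 + 2605) = √4021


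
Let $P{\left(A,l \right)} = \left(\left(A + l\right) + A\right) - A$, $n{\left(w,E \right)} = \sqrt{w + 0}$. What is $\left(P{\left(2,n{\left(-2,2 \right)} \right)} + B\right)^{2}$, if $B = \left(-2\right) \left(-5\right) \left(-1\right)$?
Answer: $\left(8 - i \sqrt{2}\right)^{2} \approx 62.0 - 22.627 i$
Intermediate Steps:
$B = -10$ ($B = 10 \left(-1\right) = -10$)
$n{\left(w,E \right)} = \sqrt{w}$
$P{\left(A,l \right)} = A + l$ ($P{\left(A,l \right)} = \left(l + 2 A\right) - A = A + l$)
$\left(P{\left(2,n{\left(-2,2 \right)} \right)} + B\right)^{2} = \left(\left(2 + \sqrt{-2}\right) - 10\right)^{2} = \left(\left(2 + i \sqrt{2}\right) - 10\right)^{2} = \left(-8 + i \sqrt{2}\right)^{2}$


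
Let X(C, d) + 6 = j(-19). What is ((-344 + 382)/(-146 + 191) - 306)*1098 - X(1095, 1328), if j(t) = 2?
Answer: -1675284/5 ≈ -3.3506e+5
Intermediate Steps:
X(C, d) = -4 (X(C, d) = -6 + 2 = -4)
((-344 + 382)/(-146 + 191) - 306)*1098 - X(1095, 1328) = ((-344 + 382)/(-146 + 191) - 306)*1098 - 1*(-4) = (38/45 - 306)*1098 + 4 = -13732/45*1098 + 4 = -1675304/5 + 4 = -1675284/5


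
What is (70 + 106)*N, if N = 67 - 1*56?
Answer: 1936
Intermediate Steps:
N = 11 (N = 67 - 56 = 11)
(70 + 106)*N = (70 + 106)*11 = 176*11 = 1936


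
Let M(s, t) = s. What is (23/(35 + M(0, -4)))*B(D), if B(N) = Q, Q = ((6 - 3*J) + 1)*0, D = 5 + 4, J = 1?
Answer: 0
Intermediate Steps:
D = 9
Q = 0 (Q = ((6 - 3*1) + 1)*0 = ((6 - 3) + 1)*0 = (3 + 1)*0 = 4*0 = 0)
B(N) = 0
(23/(35 + M(0, -4)))*B(D) = (23/(35 + 0))*0 = (23/35)*0 = 0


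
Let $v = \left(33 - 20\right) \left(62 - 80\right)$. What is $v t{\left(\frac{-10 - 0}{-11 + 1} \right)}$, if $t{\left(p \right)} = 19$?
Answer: $-4446$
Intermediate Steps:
$v = -234$ ($v = 13 \left(-18\right) = -234$)
$v t{\left(\frac{-10 - 0}{-11 + 1} \right)} = \left(-234\right) 19 = -4446$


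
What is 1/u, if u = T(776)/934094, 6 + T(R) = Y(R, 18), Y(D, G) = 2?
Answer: -467047/2 ≈ -2.3352e+5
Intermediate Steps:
T(R) = -4 (T(R) = -6 + 2 = -4)
u = -2/467047 (u = -4/934094 = -4*1/934094 = -2/467047 ≈ -4.2822e-6)
1/u = 1/(-2/467047) = -467047/2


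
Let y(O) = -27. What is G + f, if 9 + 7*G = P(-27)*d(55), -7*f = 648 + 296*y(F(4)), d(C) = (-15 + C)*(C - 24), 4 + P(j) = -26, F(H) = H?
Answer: -29865/7 ≈ -4266.4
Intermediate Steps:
P(j) = -30 (P(j) = -4 - 26 = -30)
d(C) = (-24 + C)*(-15 + C) (d(C) = (-15 + C)*(-24 + C) = (-24 + C)*(-15 + C))
f = 7344/7 (f = -(648 + 296*(-27))/7 = -(648 - 7992)/7 = -⅐*(-7344) = 7344/7 ≈ 1049.1)
G = -37209/7 (G = -9/7 + (-30*(360 + 55² - 39*55))/7 = -9/7 + (-30*(360 + 3025 - 2145))/7 = -9/7 + (-30*1240)/7 = -9/7 + (⅐)*(-37200) = -9/7 - 37200/7 = -37209/7 ≈ -5315.6)
G + f = -37209/7 + 7344/7 = -29865/7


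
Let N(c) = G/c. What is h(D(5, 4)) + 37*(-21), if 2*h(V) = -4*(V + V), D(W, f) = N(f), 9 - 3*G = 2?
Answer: -2338/3 ≈ -779.33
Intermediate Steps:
G = 7/3 (G = 3 - ⅓*2 = 3 - ⅔ = 7/3 ≈ 2.3333)
N(c) = 7/(3*c)
D(W, f) = 7/(3*f)
h(V) = -4*V (h(V) = (-4*(V + V))/2 = (-8*V)/2 = -4*V)
h(D(5, 4)) + 37*(-21) = -28/(3*4) + 37*(-21) = -28/(3*4) - 777 = -4*7/12 - 777 = -7/3 - 777 = -2338/3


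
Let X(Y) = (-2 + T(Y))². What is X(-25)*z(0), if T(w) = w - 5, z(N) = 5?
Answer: 5120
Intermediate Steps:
T(w) = -5 + w
X(Y) = (-7 + Y)² (X(Y) = (-2 + (-5 + Y))² = (-7 + Y)²)
X(-25)*z(0) = (-7 - 25)²*5 = (-32)²*5 = 1024*5 = 5120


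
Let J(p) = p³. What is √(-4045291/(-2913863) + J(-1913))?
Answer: 2*I*√14860149422149391365515/2913863 ≈ 83671.0*I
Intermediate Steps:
√(-4045291/(-2913863) + J(-1913)) = √(-4045291/(-2913863) + (-1913)³) = √(-4045291*(-1/2913863) - 7000755497) = √(4045291/2913863 - 7000755497) = √(-20399242410709620/2913863) = 2*I*√14860149422149391365515/2913863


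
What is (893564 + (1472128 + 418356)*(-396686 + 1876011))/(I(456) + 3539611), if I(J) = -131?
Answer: 349580142108/442435 ≈ 7.9013e+5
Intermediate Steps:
(893564 + (1472128 + 418356)*(-396686 + 1876011))/(I(456) + 3539611) = (893564 + (1472128 + 418356)*(-396686 + 1876011))/(-131 + 3539611) = (893564 + 1890484*1479325)/3539480 = (893564 + 2796640243300)*(1/3539480) = 2796641136864*(1/3539480) = 349580142108/442435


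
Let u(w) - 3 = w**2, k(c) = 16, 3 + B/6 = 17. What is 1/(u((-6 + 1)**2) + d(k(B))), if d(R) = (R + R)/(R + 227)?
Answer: 243/152636 ≈ 0.0015920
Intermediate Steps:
B = 84 (B = -18 + 6*17 = -18 + 102 = 84)
d(R) = 2*R/(227 + R) (d(R) = (2*R)/(227 + R) = 2*R/(227 + R))
u(w) = 3 + w**2
1/(u((-6 + 1)**2) + d(k(B))) = 1/((3 + ((-6 + 1)**2)**2) + 2*16/(227 + 16)) = 1/((3 + ((-5)**2)**2) + 2*16/243) = 1/((3 + 25**2) + 2*16*(1/243)) = 1/((3 + 625) + 32/243) = 1/(628 + 32/243) = 1/(152636/243) = 243/152636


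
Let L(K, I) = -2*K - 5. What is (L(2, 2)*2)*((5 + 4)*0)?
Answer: 0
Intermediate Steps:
L(K, I) = -5 - 2*K
(L(2, 2)*2)*((5 + 4)*0) = ((-5 - 2*2)*2)*((5 + 4)*0) = ((-5 - 4)*2)*(9*0) = -9*2*0 = -18*0 = 0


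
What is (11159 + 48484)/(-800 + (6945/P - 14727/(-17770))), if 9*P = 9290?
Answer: -492303163095/6540955616 ≈ -75.265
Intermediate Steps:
P = 9290/9 (P = (⅑)*9290 = 9290/9 ≈ 1032.2)
(11159 + 48484)/(-800 + (6945/P - 14727/(-17770))) = (11159 + 48484)/(-800 + (6945/(9290/9) - 14727/(-17770))) = 59643/(-800 + (6945*(9/9290) - 14727*(-1/17770))) = 59643/(-800 + (12501/1858 + 14727/17770)) = 59643/(-800 + 62376384/8254165) = 59643/(-6540955616/8254165) = 59643*(-8254165/6540955616) = -492303163095/6540955616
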